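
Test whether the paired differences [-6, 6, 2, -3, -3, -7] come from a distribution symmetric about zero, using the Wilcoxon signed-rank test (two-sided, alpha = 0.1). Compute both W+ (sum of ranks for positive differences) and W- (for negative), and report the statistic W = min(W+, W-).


Step 1: Drop any zero differences (none here) and take |d_i|.
|d| = [6, 6, 2, 3, 3, 7]
Step 2: Midrank |d_i| (ties get averaged ranks).
ranks: |6|->4.5, |6|->4.5, |2|->1, |3|->2.5, |3|->2.5, |7|->6
Step 3: Attach original signs; sum ranks with positive sign and with negative sign.
W+ = 4.5 + 1 = 5.5
W- = 4.5 + 2.5 + 2.5 + 6 = 15.5
(Check: W+ + W- = 21 should equal n(n+1)/2 = 21.)
Step 4: Test statistic W = min(W+, W-) = 5.5.
Step 5: Ties in |d|, so use the tie-corrected normal approximation.
        E[W] = n(n+1)/4 = 6*7/4 = 10.5.
        Tie groups: |d|=3 (t=2), |d|=6 (t=2); sum(t^3 - t) = 12.
        Var[W] = n(n+1)(2n+1)/24 - sum(t^3-t)/48 = 546/24 - 12/48 = 22.5.
        z = (W - E[W]) / sqrt(Var[W]) = (5.5 - 10.5) / 4.7434 = -1.0541.
        Two-sided p = 2*Phi(z) = 0.291841.
Step 6: alpha = 0.1. fail to reject H0.

W+ = 5.5, W- = 15.5, W = min = 5.5, p = 0.291841, fail to reject H0.


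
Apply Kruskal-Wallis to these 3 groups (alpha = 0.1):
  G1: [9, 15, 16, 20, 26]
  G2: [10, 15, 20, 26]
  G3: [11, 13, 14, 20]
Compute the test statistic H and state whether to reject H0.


Step 1: Combine all N = 13 observations and assign midranks.
sorted (value, group, rank): (9,G1,1), (10,G2,2), (11,G3,3), (13,G3,4), (14,G3,5), (15,G1,6.5), (15,G2,6.5), (16,G1,8), (20,G1,10), (20,G2,10), (20,G3,10), (26,G1,12.5), (26,G2,12.5)
Step 2: Sum ranks within each group.
R_1 = 38 (n_1 = 5)
R_2 = 31 (n_2 = 4)
R_3 = 22 (n_3 = 4)
Step 3: H = 12/(N(N+1)) * sum(R_i^2/n_i) - 3(N+1)
     = 12/(13*14) * (38^2/5 + 31^2/4 + 22^2/4) - 3*14
     = 0.065934 * 650.05 - 42
     = 0.860440.
Step 4: Ties present; correction factor C = 1 - 36/(13^3 - 13) = 0.983516. Corrected H = 0.860440 / 0.983516 = 0.874860.
Step 5: Under H0, H ~ chi^2(2); p-value = 0.645694.
Step 6: alpha = 0.1. fail to reject H0.

H = 0.8749, df = 2, p = 0.645694, fail to reject H0.


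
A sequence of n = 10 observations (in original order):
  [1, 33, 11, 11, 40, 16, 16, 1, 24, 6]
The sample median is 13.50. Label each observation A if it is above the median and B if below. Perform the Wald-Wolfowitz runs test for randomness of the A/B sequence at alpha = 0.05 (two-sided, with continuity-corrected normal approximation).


Step 1: Compute median = 13.50; label A = above, B = below.
Labels in order: BABBAAABAB  (n_A = 5, n_B = 5)
Step 2: Count runs R = 7.
Step 3: Under H0 (random ordering), E[R] = 2*n_A*n_B/(n_A+n_B) + 1 = 2*5*5/10 + 1 = 6.0000.
        Var[R] = 2*n_A*n_B*(2*n_A*n_B - n_A - n_B) / ((n_A+n_B)^2 * (n_A+n_B-1)) = 2000/900 = 2.2222.
        SD[R] = 1.4907.
Step 4: Continuity-corrected z = (R - 0.5 - E[R]) / SD[R] = (7 - 0.5 - 6.0000) / 1.4907 = 0.3354.
Step 5: Two-sided p-value via normal approximation = 2*(1 - Phi(|z|)) = 0.737316.
Step 6: alpha = 0.05. fail to reject H0.

R = 7, z = 0.3354, p = 0.737316, fail to reject H0.


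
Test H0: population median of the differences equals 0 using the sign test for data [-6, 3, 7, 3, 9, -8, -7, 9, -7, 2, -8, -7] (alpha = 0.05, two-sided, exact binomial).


Step 1: Discard zero differences. Original n = 12; n_eff = number of nonzero differences = 12.
Nonzero differences (with sign): -6, +3, +7, +3, +9, -8, -7, +9, -7, +2, -8, -7
Step 2: Count signs: positive = 6, negative = 6.
Step 3: Under H0: P(positive) = 0.5, so the number of positives S ~ Bin(12, 0.5).
Step 4: Two-sided exact p-value = sum of Bin(12,0.5) probabilities at or below the observed probability = 1.000000.
Step 5: alpha = 0.05. fail to reject H0.

n_eff = 12, pos = 6, neg = 6, p = 1.000000, fail to reject H0.


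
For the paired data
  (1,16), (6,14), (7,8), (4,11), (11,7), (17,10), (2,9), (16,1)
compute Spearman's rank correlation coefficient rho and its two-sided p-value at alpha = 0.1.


Step 1: Rank x and y separately (midranks; no ties here).
rank(x): 1->1, 6->4, 7->5, 4->3, 11->6, 17->8, 2->2, 16->7
rank(y): 16->8, 14->7, 8->3, 11->6, 7->2, 10->5, 9->4, 1->1
Step 2: d_i = R_x(i) - R_y(i); compute d_i^2.
  (1-8)^2=49, (4-7)^2=9, (5-3)^2=4, (3-6)^2=9, (6-2)^2=16, (8-5)^2=9, (2-4)^2=4, (7-1)^2=36
sum(d^2) = 136.
Step 3: rho = 1 - 6*136 / (8*(8^2 - 1)) = 1 - 816/504 = -0.619048.
Step 4: Under H0, t = rho * sqrt((n-2)/(1-rho^2)) = -1.9308 ~ t(6).
Step 5: Two-sided p-value from the t-distribution with 6 df = 0.101733.
Step 6: alpha = 0.1. fail to reject H0.

rho = -0.6190, p = 0.101733, fail to reject H0 at alpha = 0.1.


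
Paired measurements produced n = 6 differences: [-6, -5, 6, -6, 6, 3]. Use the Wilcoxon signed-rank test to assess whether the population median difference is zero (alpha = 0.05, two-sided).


Step 1: Drop any zero differences (none here) and take |d_i|.
|d| = [6, 5, 6, 6, 6, 3]
Step 2: Midrank |d_i| (ties get averaged ranks).
ranks: |6|->4.5, |5|->2, |6|->4.5, |6|->4.5, |6|->4.5, |3|->1
Step 3: Attach original signs; sum ranks with positive sign and with negative sign.
W+ = 4.5 + 4.5 + 1 = 10
W- = 4.5 + 2 + 4.5 = 11
(Check: W+ + W- = 21 should equal n(n+1)/2 = 21.)
Step 4: Test statistic W = min(W+, W-) = 10.
Step 5: Ties in |d|, so use the tie-corrected normal approximation.
        E[W] = n(n+1)/4 = 6*7/4 = 10.5.
        Tie groups: |d|=6 (t=4); sum(t^3 - t) = 60.
        Var[W] = n(n+1)(2n+1)/24 - sum(t^3-t)/48 = 546/24 - 60/48 = 21.5.
        z = (W - E[W]) / sqrt(Var[W]) = (10 - 10.5) / 4.6368 = -0.1078.
        Two-sided p = 2*Phi(z) = 0.914128.
Step 6: alpha = 0.05. fail to reject H0.

W+ = 10, W- = 11, W = min = 10, p = 0.914128, fail to reject H0.


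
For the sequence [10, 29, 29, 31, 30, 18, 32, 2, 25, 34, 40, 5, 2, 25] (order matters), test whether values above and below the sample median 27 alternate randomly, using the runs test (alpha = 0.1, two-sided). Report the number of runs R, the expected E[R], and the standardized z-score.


Step 1: Compute median = 27; label A = above, B = below.
Labels in order: BAAAABABBAABBB  (n_A = 7, n_B = 7)
Step 2: Count runs R = 7.
Step 3: Under H0 (random ordering), E[R] = 2*n_A*n_B/(n_A+n_B) + 1 = 2*7*7/14 + 1 = 8.0000.
        Var[R] = 2*n_A*n_B*(2*n_A*n_B - n_A - n_B) / ((n_A+n_B)^2 * (n_A+n_B-1)) = 8232/2548 = 3.2308.
        SD[R] = 1.7974.
Step 4: Continuity-corrected z = (R + 0.5 - E[R]) / SD[R] = (7 + 0.5 - 8.0000) / 1.7974 = -0.2782.
Step 5: Two-sided p-value via normal approximation = 2*(1 - Phi(|z|)) = 0.780879.
Step 6: alpha = 0.1. fail to reject H0.

R = 7, z = -0.2782, p = 0.780879, fail to reject H0.


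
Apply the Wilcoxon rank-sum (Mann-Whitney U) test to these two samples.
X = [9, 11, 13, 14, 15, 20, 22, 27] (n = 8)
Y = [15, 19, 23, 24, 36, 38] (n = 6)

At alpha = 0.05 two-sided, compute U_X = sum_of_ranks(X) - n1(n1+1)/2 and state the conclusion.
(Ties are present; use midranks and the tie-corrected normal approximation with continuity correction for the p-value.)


Step 1: Combine and sort all 14 observations; assign midranks.
sorted (value, group): (9,X), (11,X), (13,X), (14,X), (15,X), (15,Y), (19,Y), (20,X), (22,X), (23,Y), (24,Y), (27,X), (36,Y), (38,Y)
ranks: 9->1, 11->2, 13->3, 14->4, 15->5.5, 15->5.5, 19->7, 20->8, 22->9, 23->10, 24->11, 27->12, 36->13, 38->14
Step 2: Rank sum for X: R1 = 1 + 2 + 3 + 4 + 5.5 + 8 + 9 + 12 = 44.5.
Step 3: U_X = R1 - n1(n1+1)/2 = 44.5 - 8*9/2 = 44.5 - 36 = 8.5.
       U_Y = n1*n2 - U_X = 48 - 8.5 = 39.5.
Step 4: Ties are present, so use the tie-corrected normal approximation (with continuity correction) for the p-value.
Step 5: p-value = 0.052547; compare to alpha = 0.05. fail to reject H0.

U_X = 8.5, p = 0.052547, fail to reject H0 at alpha = 0.05.


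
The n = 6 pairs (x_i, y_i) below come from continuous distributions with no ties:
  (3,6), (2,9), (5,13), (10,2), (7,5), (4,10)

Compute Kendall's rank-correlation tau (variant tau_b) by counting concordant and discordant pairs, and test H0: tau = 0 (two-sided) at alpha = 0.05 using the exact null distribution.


Step 1: Enumerate the 15 unordered pairs (i,j) with i<j and classify each by sign(x_j-x_i) * sign(y_j-y_i).
  (1,2):dx=-1,dy=+3->D; (1,3):dx=+2,dy=+7->C; (1,4):dx=+7,dy=-4->D; (1,5):dx=+4,dy=-1->D
  (1,6):dx=+1,dy=+4->C; (2,3):dx=+3,dy=+4->C; (2,4):dx=+8,dy=-7->D; (2,5):dx=+5,dy=-4->D
  (2,6):dx=+2,dy=+1->C; (3,4):dx=+5,dy=-11->D; (3,5):dx=+2,dy=-8->D; (3,6):dx=-1,dy=-3->C
  (4,5):dx=-3,dy=+3->D; (4,6):dx=-6,dy=+8->D; (5,6):dx=-3,dy=+5->D
Step 2: C = 5, D = 10, total pairs = 15.
Step 3: tau = (C - D)/(n(n-1)/2) = (5 - 10)/15 = -0.333333.
Step 4: Exact two-sided p-value (enumerate n! = 720 permutations of y under H0): p = 0.469444.
Step 5: alpha = 0.05. fail to reject H0.

tau_b = -0.3333 (C=5, D=10), p = 0.469444, fail to reject H0.


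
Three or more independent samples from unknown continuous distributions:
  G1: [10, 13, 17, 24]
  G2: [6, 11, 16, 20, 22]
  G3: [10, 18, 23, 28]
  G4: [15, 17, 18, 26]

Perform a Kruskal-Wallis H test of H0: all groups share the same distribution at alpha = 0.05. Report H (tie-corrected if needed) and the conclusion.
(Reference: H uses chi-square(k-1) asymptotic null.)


Step 1: Combine all N = 17 observations and assign midranks.
sorted (value, group, rank): (6,G2,1), (10,G1,2.5), (10,G3,2.5), (11,G2,4), (13,G1,5), (15,G4,6), (16,G2,7), (17,G1,8.5), (17,G4,8.5), (18,G3,10.5), (18,G4,10.5), (20,G2,12), (22,G2,13), (23,G3,14), (24,G1,15), (26,G4,16), (28,G3,17)
Step 2: Sum ranks within each group.
R_1 = 31 (n_1 = 4)
R_2 = 37 (n_2 = 5)
R_3 = 44 (n_3 = 4)
R_4 = 41 (n_4 = 4)
Step 3: H = 12/(N(N+1)) * sum(R_i^2/n_i) - 3(N+1)
     = 12/(17*18) * (31^2/4 + 37^2/5 + 44^2/4 + 41^2/4) - 3*18
     = 0.039216 * 1418.3 - 54
     = 1.619608.
Step 4: Ties present; correction factor C = 1 - 18/(17^3 - 17) = 0.996324. Corrected H = 1.619608 / 0.996324 = 1.625584.
Step 5: Under H0, H ~ chi^2(3); p-value = 0.653603.
Step 6: alpha = 0.05. fail to reject H0.

H = 1.6256, df = 3, p = 0.653603, fail to reject H0.


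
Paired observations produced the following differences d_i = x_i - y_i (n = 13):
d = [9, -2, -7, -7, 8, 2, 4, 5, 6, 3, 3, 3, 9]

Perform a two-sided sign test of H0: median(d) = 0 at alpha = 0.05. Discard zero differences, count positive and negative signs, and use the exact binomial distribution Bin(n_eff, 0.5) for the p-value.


Step 1: Discard zero differences. Original n = 13; n_eff = number of nonzero differences = 13.
Nonzero differences (with sign): +9, -2, -7, -7, +8, +2, +4, +5, +6, +3, +3, +3, +9
Step 2: Count signs: positive = 10, negative = 3.
Step 3: Under H0: P(positive) = 0.5, so the number of positives S ~ Bin(13, 0.5).
Step 4: Two-sided exact p-value = sum of Bin(13,0.5) probabilities at or below the observed probability = 0.092285.
Step 5: alpha = 0.05. fail to reject H0.

n_eff = 13, pos = 10, neg = 3, p = 0.092285, fail to reject H0.


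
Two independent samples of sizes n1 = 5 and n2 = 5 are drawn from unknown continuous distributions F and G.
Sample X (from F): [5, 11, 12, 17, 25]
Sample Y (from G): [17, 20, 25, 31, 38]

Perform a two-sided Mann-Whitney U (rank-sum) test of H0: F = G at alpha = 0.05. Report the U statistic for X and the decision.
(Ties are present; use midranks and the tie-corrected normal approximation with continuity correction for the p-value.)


Step 1: Combine and sort all 10 observations; assign midranks.
sorted (value, group): (5,X), (11,X), (12,X), (17,X), (17,Y), (20,Y), (25,X), (25,Y), (31,Y), (38,Y)
ranks: 5->1, 11->2, 12->3, 17->4.5, 17->4.5, 20->6, 25->7.5, 25->7.5, 31->9, 38->10
Step 2: Rank sum for X: R1 = 1 + 2 + 3 + 4.5 + 7.5 = 18.
Step 3: U_X = R1 - n1(n1+1)/2 = 18 - 5*6/2 = 18 - 15 = 3.
       U_Y = n1*n2 - U_X = 25 - 3 = 22.
Step 4: Ties are present, so use the tie-corrected normal approximation (with continuity correction) for the p-value.
Step 5: p-value = 0.058553; compare to alpha = 0.05. fail to reject H0.

U_X = 3, p = 0.058553, fail to reject H0 at alpha = 0.05.


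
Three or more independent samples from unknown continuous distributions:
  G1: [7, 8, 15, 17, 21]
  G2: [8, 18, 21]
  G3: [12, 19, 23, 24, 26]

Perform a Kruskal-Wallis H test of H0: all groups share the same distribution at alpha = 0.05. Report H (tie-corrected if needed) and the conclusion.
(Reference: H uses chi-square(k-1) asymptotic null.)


Step 1: Combine all N = 13 observations and assign midranks.
sorted (value, group, rank): (7,G1,1), (8,G1,2.5), (8,G2,2.5), (12,G3,4), (15,G1,5), (17,G1,6), (18,G2,7), (19,G3,8), (21,G1,9.5), (21,G2,9.5), (23,G3,11), (24,G3,12), (26,G3,13)
Step 2: Sum ranks within each group.
R_1 = 24 (n_1 = 5)
R_2 = 19 (n_2 = 3)
R_3 = 48 (n_3 = 5)
Step 3: H = 12/(N(N+1)) * sum(R_i^2/n_i) - 3(N+1)
     = 12/(13*14) * (24^2/5 + 19^2/3 + 48^2/5) - 3*14
     = 0.065934 * 696.333 - 42
     = 3.912088.
Step 4: Ties present; correction factor C = 1 - 12/(13^3 - 13) = 0.994505. Corrected H = 3.912088 / 0.994505 = 3.933702.
Step 5: Under H0, H ~ chi^2(2); p-value = 0.139897.
Step 6: alpha = 0.05. fail to reject H0.

H = 3.9337, df = 2, p = 0.139897, fail to reject H0.


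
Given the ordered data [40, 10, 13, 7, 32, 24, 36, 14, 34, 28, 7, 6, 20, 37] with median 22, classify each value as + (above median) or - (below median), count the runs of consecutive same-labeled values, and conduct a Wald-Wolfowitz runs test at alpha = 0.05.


Step 1: Compute median = 22; label A = above, B = below.
Labels in order: ABBBAAABAABBBA  (n_A = 7, n_B = 7)
Step 2: Count runs R = 7.
Step 3: Under H0 (random ordering), E[R] = 2*n_A*n_B/(n_A+n_B) + 1 = 2*7*7/14 + 1 = 8.0000.
        Var[R] = 2*n_A*n_B*(2*n_A*n_B - n_A - n_B) / ((n_A+n_B)^2 * (n_A+n_B-1)) = 8232/2548 = 3.2308.
        SD[R] = 1.7974.
Step 4: Continuity-corrected z = (R + 0.5 - E[R]) / SD[R] = (7 + 0.5 - 8.0000) / 1.7974 = -0.2782.
Step 5: Two-sided p-value via normal approximation = 2*(1 - Phi(|z|)) = 0.780879.
Step 6: alpha = 0.05. fail to reject H0.

R = 7, z = -0.2782, p = 0.780879, fail to reject H0.


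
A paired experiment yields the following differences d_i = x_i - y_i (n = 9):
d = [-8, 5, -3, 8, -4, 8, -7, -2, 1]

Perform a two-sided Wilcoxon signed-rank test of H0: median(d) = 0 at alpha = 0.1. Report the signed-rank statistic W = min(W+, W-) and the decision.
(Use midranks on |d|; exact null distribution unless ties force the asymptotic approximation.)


Step 1: Drop any zero differences (none here) and take |d_i|.
|d| = [8, 5, 3, 8, 4, 8, 7, 2, 1]
Step 2: Midrank |d_i| (ties get averaged ranks).
ranks: |8|->8, |5|->5, |3|->3, |8|->8, |4|->4, |8|->8, |7|->6, |2|->2, |1|->1
Step 3: Attach original signs; sum ranks with positive sign and with negative sign.
W+ = 5 + 8 + 8 + 1 = 22
W- = 8 + 3 + 4 + 6 + 2 = 23
(Check: W+ + W- = 45 should equal n(n+1)/2 = 45.)
Step 4: Test statistic W = min(W+, W-) = 22.
Step 5: Ties in |d|, so use the tie-corrected normal approximation.
        E[W] = n(n+1)/4 = 9*10/4 = 22.5.
        Tie groups: |d|=8 (t=3); sum(t^3 - t) = 24.
        Var[W] = n(n+1)(2n+1)/24 - sum(t^3-t)/48 = 1710/24 - 24/48 = 70.75.
        z = (W - E[W]) / sqrt(Var[W]) = (22 - 22.5) / 8.4113 = -0.0594.
        Two-sided p = 2*Phi(z) = 0.952599.
Step 6: alpha = 0.1. fail to reject H0.

W+ = 22, W- = 23, W = min = 22, p = 0.952599, fail to reject H0.


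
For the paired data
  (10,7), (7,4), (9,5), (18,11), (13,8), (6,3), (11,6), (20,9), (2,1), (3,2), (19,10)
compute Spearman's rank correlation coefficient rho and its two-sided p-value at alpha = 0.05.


Step 1: Rank x and y separately (midranks; no ties here).
rank(x): 10->6, 7->4, 9->5, 18->9, 13->8, 6->3, 11->7, 20->11, 2->1, 3->2, 19->10
rank(y): 7->7, 4->4, 5->5, 11->11, 8->8, 3->3, 6->6, 9->9, 1->1, 2->2, 10->10
Step 2: d_i = R_x(i) - R_y(i); compute d_i^2.
  (6-7)^2=1, (4-4)^2=0, (5-5)^2=0, (9-11)^2=4, (8-8)^2=0, (3-3)^2=0, (7-6)^2=1, (11-9)^2=4, (1-1)^2=0, (2-2)^2=0, (10-10)^2=0
sum(d^2) = 10.
Step 3: rho = 1 - 6*10 / (11*(11^2 - 1)) = 1 - 60/1320 = 0.954545.
Step 4: Under H0, t = rho * sqrt((n-2)/(1-rho^2)) = 9.6074 ~ t(9).
Step 5: Two-sided p-value from the t-distribution with 9 df = 0.000005.
Step 6: alpha = 0.05. reject H0.

rho = 0.9545, p = 0.000005, reject H0 at alpha = 0.05.


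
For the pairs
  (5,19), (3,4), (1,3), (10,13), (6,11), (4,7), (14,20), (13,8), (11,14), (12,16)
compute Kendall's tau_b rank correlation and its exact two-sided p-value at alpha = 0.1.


Step 1: Enumerate the 45 unordered pairs (i,j) with i<j and classify each by sign(x_j-x_i) * sign(y_j-y_i).
  (1,2):dx=-2,dy=-15->C; (1,3):dx=-4,dy=-16->C; (1,4):dx=+5,dy=-6->D; (1,5):dx=+1,dy=-8->D
  (1,6):dx=-1,dy=-12->C; (1,7):dx=+9,dy=+1->C; (1,8):dx=+8,dy=-11->D; (1,9):dx=+6,dy=-5->D
  (1,10):dx=+7,dy=-3->D; (2,3):dx=-2,dy=-1->C; (2,4):dx=+7,dy=+9->C; (2,5):dx=+3,dy=+7->C
  (2,6):dx=+1,dy=+3->C; (2,7):dx=+11,dy=+16->C; (2,8):dx=+10,dy=+4->C; (2,9):dx=+8,dy=+10->C
  (2,10):dx=+9,dy=+12->C; (3,4):dx=+9,dy=+10->C; (3,5):dx=+5,dy=+8->C; (3,6):dx=+3,dy=+4->C
  (3,7):dx=+13,dy=+17->C; (3,8):dx=+12,dy=+5->C; (3,9):dx=+10,dy=+11->C; (3,10):dx=+11,dy=+13->C
  (4,5):dx=-4,dy=-2->C; (4,6):dx=-6,dy=-6->C; (4,7):dx=+4,dy=+7->C; (4,8):dx=+3,dy=-5->D
  (4,9):dx=+1,dy=+1->C; (4,10):dx=+2,dy=+3->C; (5,6):dx=-2,dy=-4->C; (5,7):dx=+8,dy=+9->C
  (5,8):dx=+7,dy=-3->D; (5,9):dx=+5,dy=+3->C; (5,10):dx=+6,dy=+5->C; (6,7):dx=+10,dy=+13->C
  (6,8):dx=+9,dy=+1->C; (6,9):dx=+7,dy=+7->C; (6,10):dx=+8,dy=+9->C; (7,8):dx=-1,dy=-12->C
  (7,9):dx=-3,dy=-6->C; (7,10):dx=-2,dy=-4->C; (8,9):dx=-2,dy=+6->D; (8,10):dx=-1,dy=+8->D
  (9,10):dx=+1,dy=+2->C
Step 2: C = 36, D = 9, total pairs = 45.
Step 3: tau = (C - D)/(n(n-1)/2) = (36 - 9)/45 = 0.600000.
Step 4: Exact two-sided p-value (enumerate n! = 3628800 permutations of y under H0): p = 0.016666.
Step 5: alpha = 0.1. reject H0.

tau_b = 0.6000 (C=36, D=9), p = 0.016666, reject H0.


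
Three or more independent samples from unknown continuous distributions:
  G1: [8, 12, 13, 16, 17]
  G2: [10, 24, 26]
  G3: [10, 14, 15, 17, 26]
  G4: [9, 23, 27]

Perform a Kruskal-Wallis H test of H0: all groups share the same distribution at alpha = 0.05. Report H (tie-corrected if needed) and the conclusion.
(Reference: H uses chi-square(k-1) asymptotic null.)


Step 1: Combine all N = 16 observations and assign midranks.
sorted (value, group, rank): (8,G1,1), (9,G4,2), (10,G2,3.5), (10,G3,3.5), (12,G1,5), (13,G1,6), (14,G3,7), (15,G3,8), (16,G1,9), (17,G1,10.5), (17,G3,10.5), (23,G4,12), (24,G2,13), (26,G2,14.5), (26,G3,14.5), (27,G4,16)
Step 2: Sum ranks within each group.
R_1 = 31.5 (n_1 = 5)
R_2 = 31 (n_2 = 3)
R_3 = 43.5 (n_3 = 5)
R_4 = 30 (n_4 = 3)
Step 3: H = 12/(N(N+1)) * sum(R_i^2/n_i) - 3(N+1)
     = 12/(16*17) * (31.5^2/5 + 31^2/3 + 43.5^2/5 + 30^2/3) - 3*17
     = 0.044118 * 1197.23 - 51
     = 1.819118.
Step 4: Ties present; correction factor C = 1 - 18/(16^3 - 16) = 0.995588. Corrected H = 1.819118 / 0.995588 = 1.827179.
Step 5: Under H0, H ~ chi^2(3); p-value = 0.609038.
Step 6: alpha = 0.05. fail to reject H0.

H = 1.8272, df = 3, p = 0.609038, fail to reject H0.


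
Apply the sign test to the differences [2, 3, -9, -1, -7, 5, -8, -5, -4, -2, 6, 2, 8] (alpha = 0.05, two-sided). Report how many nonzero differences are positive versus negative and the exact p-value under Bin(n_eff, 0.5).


Step 1: Discard zero differences. Original n = 13; n_eff = number of nonzero differences = 13.
Nonzero differences (with sign): +2, +3, -9, -1, -7, +5, -8, -5, -4, -2, +6, +2, +8
Step 2: Count signs: positive = 6, negative = 7.
Step 3: Under H0: P(positive) = 0.5, so the number of positives S ~ Bin(13, 0.5).
Step 4: Two-sided exact p-value = sum of Bin(13,0.5) probabilities at or below the observed probability = 1.000000.
Step 5: alpha = 0.05. fail to reject H0.

n_eff = 13, pos = 6, neg = 7, p = 1.000000, fail to reject H0.


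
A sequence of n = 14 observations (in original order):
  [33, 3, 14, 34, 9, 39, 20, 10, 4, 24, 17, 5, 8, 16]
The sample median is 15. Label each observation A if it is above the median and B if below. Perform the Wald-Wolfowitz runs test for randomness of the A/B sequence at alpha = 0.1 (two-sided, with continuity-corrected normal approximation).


Step 1: Compute median = 15; label A = above, B = below.
Labels in order: ABBABAABBAABBA  (n_A = 7, n_B = 7)
Step 2: Count runs R = 9.
Step 3: Under H0 (random ordering), E[R] = 2*n_A*n_B/(n_A+n_B) + 1 = 2*7*7/14 + 1 = 8.0000.
        Var[R] = 2*n_A*n_B*(2*n_A*n_B - n_A - n_B) / ((n_A+n_B)^2 * (n_A+n_B-1)) = 8232/2548 = 3.2308.
        SD[R] = 1.7974.
Step 4: Continuity-corrected z = (R - 0.5 - E[R]) / SD[R] = (9 - 0.5 - 8.0000) / 1.7974 = 0.2782.
Step 5: Two-sided p-value via normal approximation = 2*(1 - Phi(|z|)) = 0.780879.
Step 6: alpha = 0.1. fail to reject H0.

R = 9, z = 0.2782, p = 0.780879, fail to reject H0.


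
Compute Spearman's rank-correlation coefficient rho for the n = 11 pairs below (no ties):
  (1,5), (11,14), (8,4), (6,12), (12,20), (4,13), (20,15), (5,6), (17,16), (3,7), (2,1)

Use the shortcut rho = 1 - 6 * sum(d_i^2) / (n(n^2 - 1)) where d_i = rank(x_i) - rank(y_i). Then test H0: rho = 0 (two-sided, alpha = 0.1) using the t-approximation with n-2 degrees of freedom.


Step 1: Rank x and y separately (midranks; no ties here).
rank(x): 1->1, 11->8, 8->7, 6->6, 12->9, 4->4, 20->11, 5->5, 17->10, 3->3, 2->2
rank(y): 5->3, 14->8, 4->2, 12->6, 20->11, 13->7, 15->9, 6->4, 16->10, 7->5, 1->1
Step 2: d_i = R_x(i) - R_y(i); compute d_i^2.
  (1-3)^2=4, (8-8)^2=0, (7-2)^2=25, (6-6)^2=0, (9-11)^2=4, (4-7)^2=9, (11-9)^2=4, (5-4)^2=1, (10-10)^2=0, (3-5)^2=4, (2-1)^2=1
sum(d^2) = 52.
Step 3: rho = 1 - 6*52 / (11*(11^2 - 1)) = 1 - 312/1320 = 0.763636.
Step 4: Under H0, t = rho * sqrt((n-2)/(1-rho^2)) = 3.5482 ~ t(9).
Step 5: Two-sided p-value from the t-distribution with 9 df = 0.006233.
Step 6: alpha = 0.1. reject H0.

rho = 0.7636, p = 0.006233, reject H0 at alpha = 0.1.


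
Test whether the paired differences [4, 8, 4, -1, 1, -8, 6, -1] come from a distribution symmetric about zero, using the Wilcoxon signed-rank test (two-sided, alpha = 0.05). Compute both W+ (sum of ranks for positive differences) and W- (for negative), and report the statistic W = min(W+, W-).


Step 1: Drop any zero differences (none here) and take |d_i|.
|d| = [4, 8, 4, 1, 1, 8, 6, 1]
Step 2: Midrank |d_i| (ties get averaged ranks).
ranks: |4|->4.5, |8|->7.5, |4|->4.5, |1|->2, |1|->2, |8|->7.5, |6|->6, |1|->2
Step 3: Attach original signs; sum ranks with positive sign and with negative sign.
W+ = 4.5 + 7.5 + 4.5 + 2 + 6 = 24.5
W- = 2 + 7.5 + 2 = 11.5
(Check: W+ + W- = 36 should equal n(n+1)/2 = 36.)
Step 4: Test statistic W = min(W+, W-) = 11.5.
Step 5: Ties in |d|, so use the tie-corrected normal approximation.
        E[W] = n(n+1)/4 = 8*9/4 = 18.
        Tie groups: |d|=1 (t=3), |d|=4 (t=2), |d|=8 (t=2); sum(t^3 - t) = 36.
        Var[W] = n(n+1)(2n+1)/24 - sum(t^3-t)/48 = 1224/24 - 36/48 = 50.25.
        z = (W - E[W]) / sqrt(Var[W]) = (11.5 - 18) / 7.0887 = -0.9169.
        Two-sided p = 2*Phi(z) = 0.359169.
Step 6: alpha = 0.05. fail to reject H0.

W+ = 24.5, W- = 11.5, W = min = 11.5, p = 0.359169, fail to reject H0.


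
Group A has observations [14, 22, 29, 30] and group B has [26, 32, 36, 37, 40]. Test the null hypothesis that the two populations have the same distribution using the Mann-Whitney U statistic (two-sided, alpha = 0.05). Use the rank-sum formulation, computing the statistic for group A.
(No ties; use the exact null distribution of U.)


Step 1: Combine and sort all 9 observations; assign midranks.
sorted (value, group): (14,X), (22,X), (26,Y), (29,X), (30,X), (32,Y), (36,Y), (37,Y), (40,Y)
ranks: 14->1, 22->2, 26->3, 29->4, 30->5, 32->6, 36->7, 37->8, 40->9
Step 2: Rank sum for X: R1 = 1 + 2 + 4 + 5 = 12.
Step 3: U_X = R1 - n1(n1+1)/2 = 12 - 4*5/2 = 12 - 10 = 2.
       U_Y = n1*n2 - U_X = 20 - 2 = 18.
Step 4: No ties, so the exact null distribution of U (based on enumerating the C(9,4) = 126 equally likely rank assignments) gives the two-sided p-value.
Step 5: p-value = 0.063492; compare to alpha = 0.05. fail to reject H0.

U_X = 2, p = 0.063492, fail to reject H0 at alpha = 0.05.


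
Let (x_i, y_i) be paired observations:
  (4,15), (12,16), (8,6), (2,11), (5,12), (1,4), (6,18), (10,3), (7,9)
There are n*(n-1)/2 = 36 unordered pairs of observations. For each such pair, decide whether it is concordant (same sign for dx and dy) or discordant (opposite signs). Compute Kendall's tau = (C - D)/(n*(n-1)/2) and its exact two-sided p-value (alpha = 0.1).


Step 1: Enumerate the 36 unordered pairs (i,j) with i<j and classify each by sign(x_j-x_i) * sign(y_j-y_i).
  (1,2):dx=+8,dy=+1->C; (1,3):dx=+4,dy=-9->D; (1,4):dx=-2,dy=-4->C; (1,5):dx=+1,dy=-3->D
  (1,6):dx=-3,dy=-11->C; (1,7):dx=+2,dy=+3->C; (1,8):dx=+6,dy=-12->D; (1,9):dx=+3,dy=-6->D
  (2,3):dx=-4,dy=-10->C; (2,4):dx=-10,dy=-5->C; (2,5):dx=-7,dy=-4->C; (2,6):dx=-11,dy=-12->C
  (2,7):dx=-6,dy=+2->D; (2,8):dx=-2,dy=-13->C; (2,9):dx=-5,dy=-7->C; (3,4):dx=-6,dy=+5->D
  (3,5):dx=-3,dy=+6->D; (3,6):dx=-7,dy=-2->C; (3,7):dx=-2,dy=+12->D; (3,8):dx=+2,dy=-3->D
  (3,9):dx=-1,dy=+3->D; (4,5):dx=+3,dy=+1->C; (4,6):dx=-1,dy=-7->C; (4,7):dx=+4,dy=+7->C
  (4,8):dx=+8,dy=-8->D; (4,9):dx=+5,dy=-2->D; (5,6):dx=-4,dy=-8->C; (5,7):dx=+1,dy=+6->C
  (5,8):dx=+5,dy=-9->D; (5,9):dx=+2,dy=-3->D; (6,7):dx=+5,dy=+14->C; (6,8):dx=+9,dy=-1->D
  (6,9):dx=+6,dy=+5->C; (7,8):dx=+4,dy=-15->D; (7,9):dx=+1,dy=-9->D; (8,9):dx=-3,dy=+6->D
Step 2: C = 18, D = 18, total pairs = 36.
Step 3: tau = (C - D)/(n(n-1)/2) = (18 - 18)/36 = 0.000000.
Step 4: Exact two-sided p-value (enumerate n! = 362880 permutations of y under H0): p = 1.000000.
Step 5: alpha = 0.1. fail to reject H0.

tau_b = 0.0000 (C=18, D=18), p = 1.000000, fail to reject H0.


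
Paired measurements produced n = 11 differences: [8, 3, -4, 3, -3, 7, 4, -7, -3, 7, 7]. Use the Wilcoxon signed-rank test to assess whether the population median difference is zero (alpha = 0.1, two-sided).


Step 1: Drop any zero differences (none here) and take |d_i|.
|d| = [8, 3, 4, 3, 3, 7, 4, 7, 3, 7, 7]
Step 2: Midrank |d_i| (ties get averaged ranks).
ranks: |8|->11, |3|->2.5, |4|->5.5, |3|->2.5, |3|->2.5, |7|->8.5, |4|->5.5, |7|->8.5, |3|->2.5, |7|->8.5, |7|->8.5
Step 3: Attach original signs; sum ranks with positive sign and with negative sign.
W+ = 11 + 2.5 + 2.5 + 8.5 + 5.5 + 8.5 + 8.5 = 47
W- = 5.5 + 2.5 + 8.5 + 2.5 = 19
(Check: W+ + W- = 66 should equal n(n+1)/2 = 66.)
Step 4: Test statistic W = min(W+, W-) = 19.
Step 5: Ties in |d|, so use the tie-corrected normal approximation.
        E[W] = n(n+1)/4 = 11*12/4 = 33.
        Tie groups: |d|=3 (t=4), |d|=4 (t=2), |d|=7 (t=4); sum(t^3 - t) = 126.
        Var[W] = n(n+1)(2n+1)/24 - sum(t^3-t)/48 = 3036/24 - 126/48 = 123.875.
        z = (W - E[W]) / sqrt(Var[W]) = (19 - 33) / 11.1299 = -1.2579.
        Two-sided p = 2*Phi(z) = 0.208438.
Step 6: alpha = 0.1. fail to reject H0.

W+ = 47, W- = 19, W = min = 19, p = 0.208438, fail to reject H0.


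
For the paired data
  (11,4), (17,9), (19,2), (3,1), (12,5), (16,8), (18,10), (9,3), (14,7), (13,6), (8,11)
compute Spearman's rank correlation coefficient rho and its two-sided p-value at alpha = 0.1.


Step 1: Rank x and y separately (midranks; no ties here).
rank(x): 11->4, 17->9, 19->11, 3->1, 12->5, 16->8, 18->10, 9->3, 14->7, 13->6, 8->2
rank(y): 4->4, 9->9, 2->2, 1->1, 5->5, 8->8, 10->10, 3->3, 7->7, 6->6, 11->11
Step 2: d_i = R_x(i) - R_y(i); compute d_i^2.
  (4-4)^2=0, (9-9)^2=0, (11-2)^2=81, (1-1)^2=0, (5-5)^2=0, (8-8)^2=0, (10-10)^2=0, (3-3)^2=0, (7-7)^2=0, (6-6)^2=0, (2-11)^2=81
sum(d^2) = 162.
Step 3: rho = 1 - 6*162 / (11*(11^2 - 1)) = 1 - 972/1320 = 0.263636.
Step 4: Under H0, t = rho * sqrt((n-2)/(1-rho^2)) = 0.8199 ~ t(9).
Step 5: Two-sided p-value from the t-distribution with 9 df = 0.433441.
Step 6: alpha = 0.1. fail to reject H0.

rho = 0.2636, p = 0.433441, fail to reject H0 at alpha = 0.1.


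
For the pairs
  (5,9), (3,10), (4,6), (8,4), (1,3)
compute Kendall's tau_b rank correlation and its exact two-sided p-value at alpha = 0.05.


Step 1: Enumerate the 10 unordered pairs (i,j) with i<j and classify each by sign(x_j-x_i) * sign(y_j-y_i).
  (1,2):dx=-2,dy=+1->D; (1,3):dx=-1,dy=-3->C; (1,4):dx=+3,dy=-5->D; (1,5):dx=-4,dy=-6->C
  (2,3):dx=+1,dy=-4->D; (2,4):dx=+5,dy=-6->D; (2,5):dx=-2,dy=-7->C; (3,4):dx=+4,dy=-2->D
  (3,5):dx=-3,dy=-3->C; (4,5):dx=-7,dy=-1->C
Step 2: C = 5, D = 5, total pairs = 10.
Step 3: tau = (C - D)/(n(n-1)/2) = (5 - 5)/10 = 0.000000.
Step 4: Exact two-sided p-value (enumerate n! = 120 permutations of y under H0): p = 1.000000.
Step 5: alpha = 0.05. fail to reject H0.

tau_b = 0.0000 (C=5, D=5), p = 1.000000, fail to reject H0.


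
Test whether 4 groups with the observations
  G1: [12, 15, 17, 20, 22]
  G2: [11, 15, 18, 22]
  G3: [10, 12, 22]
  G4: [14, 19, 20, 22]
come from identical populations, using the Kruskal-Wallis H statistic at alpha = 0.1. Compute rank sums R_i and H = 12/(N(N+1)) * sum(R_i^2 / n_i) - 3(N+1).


Step 1: Combine all N = 16 observations and assign midranks.
sorted (value, group, rank): (10,G3,1), (11,G2,2), (12,G1,3.5), (12,G3,3.5), (14,G4,5), (15,G1,6.5), (15,G2,6.5), (17,G1,8), (18,G2,9), (19,G4,10), (20,G1,11.5), (20,G4,11.5), (22,G1,14.5), (22,G2,14.5), (22,G3,14.5), (22,G4,14.5)
Step 2: Sum ranks within each group.
R_1 = 44 (n_1 = 5)
R_2 = 32 (n_2 = 4)
R_3 = 19 (n_3 = 3)
R_4 = 41 (n_4 = 4)
Step 3: H = 12/(N(N+1)) * sum(R_i^2/n_i) - 3(N+1)
     = 12/(16*17) * (44^2/5 + 32^2/4 + 19^2/3 + 41^2/4) - 3*17
     = 0.044118 * 1183.78 - 51
     = 1.225735.
Step 4: Ties present; correction factor C = 1 - 78/(16^3 - 16) = 0.980882. Corrected H = 1.225735 / 0.980882 = 1.249625.
Step 5: Under H0, H ~ chi^2(3); p-value = 0.741128.
Step 6: alpha = 0.1. fail to reject H0.

H = 1.2496, df = 3, p = 0.741128, fail to reject H0.


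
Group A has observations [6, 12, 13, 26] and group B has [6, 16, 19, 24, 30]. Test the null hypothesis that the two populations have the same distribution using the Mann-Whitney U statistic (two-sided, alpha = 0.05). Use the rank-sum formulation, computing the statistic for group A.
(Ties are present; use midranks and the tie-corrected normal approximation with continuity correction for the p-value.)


Step 1: Combine and sort all 9 observations; assign midranks.
sorted (value, group): (6,X), (6,Y), (12,X), (13,X), (16,Y), (19,Y), (24,Y), (26,X), (30,Y)
ranks: 6->1.5, 6->1.5, 12->3, 13->4, 16->5, 19->6, 24->7, 26->8, 30->9
Step 2: Rank sum for X: R1 = 1.5 + 3 + 4 + 8 = 16.5.
Step 3: U_X = R1 - n1(n1+1)/2 = 16.5 - 4*5/2 = 16.5 - 10 = 6.5.
       U_Y = n1*n2 - U_X = 20 - 6.5 = 13.5.
Step 4: Ties are present, so use the tie-corrected normal approximation (with continuity correction) for the p-value.
Step 5: p-value = 0.460558; compare to alpha = 0.05. fail to reject H0.

U_X = 6.5, p = 0.460558, fail to reject H0 at alpha = 0.05.


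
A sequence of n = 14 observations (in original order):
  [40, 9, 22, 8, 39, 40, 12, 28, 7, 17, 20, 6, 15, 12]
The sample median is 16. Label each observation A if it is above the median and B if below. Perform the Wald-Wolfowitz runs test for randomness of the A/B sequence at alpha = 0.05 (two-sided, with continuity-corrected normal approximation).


Step 1: Compute median = 16; label A = above, B = below.
Labels in order: ABABAABABAABBB  (n_A = 7, n_B = 7)
Step 2: Count runs R = 10.
Step 3: Under H0 (random ordering), E[R] = 2*n_A*n_B/(n_A+n_B) + 1 = 2*7*7/14 + 1 = 8.0000.
        Var[R] = 2*n_A*n_B*(2*n_A*n_B - n_A - n_B) / ((n_A+n_B)^2 * (n_A+n_B-1)) = 8232/2548 = 3.2308.
        SD[R] = 1.7974.
Step 4: Continuity-corrected z = (R - 0.5 - E[R]) / SD[R] = (10 - 0.5 - 8.0000) / 1.7974 = 0.8345.
Step 5: Two-sided p-value via normal approximation = 2*(1 - Phi(|z|)) = 0.403986.
Step 6: alpha = 0.05. fail to reject H0.

R = 10, z = 0.8345, p = 0.403986, fail to reject H0.


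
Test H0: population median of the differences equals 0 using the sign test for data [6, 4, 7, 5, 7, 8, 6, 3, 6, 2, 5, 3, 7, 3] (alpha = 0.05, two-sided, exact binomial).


Step 1: Discard zero differences. Original n = 14; n_eff = number of nonzero differences = 14.
Nonzero differences (with sign): +6, +4, +7, +5, +7, +8, +6, +3, +6, +2, +5, +3, +7, +3
Step 2: Count signs: positive = 14, negative = 0.
Step 3: Under H0: P(positive) = 0.5, so the number of positives S ~ Bin(14, 0.5).
Step 4: Two-sided exact p-value = sum of Bin(14,0.5) probabilities at or below the observed probability = 0.000122.
Step 5: alpha = 0.05. reject H0.

n_eff = 14, pos = 14, neg = 0, p = 0.000122, reject H0.


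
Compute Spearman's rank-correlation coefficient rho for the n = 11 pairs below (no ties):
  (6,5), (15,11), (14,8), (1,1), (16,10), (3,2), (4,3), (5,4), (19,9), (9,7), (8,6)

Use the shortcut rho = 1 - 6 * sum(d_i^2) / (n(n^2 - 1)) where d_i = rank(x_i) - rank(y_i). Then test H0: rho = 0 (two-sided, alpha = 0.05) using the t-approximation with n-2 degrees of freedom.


Step 1: Rank x and y separately (midranks; no ties here).
rank(x): 6->5, 15->9, 14->8, 1->1, 16->10, 3->2, 4->3, 5->4, 19->11, 9->7, 8->6
rank(y): 5->5, 11->11, 8->8, 1->1, 10->10, 2->2, 3->3, 4->4, 9->9, 7->7, 6->6
Step 2: d_i = R_x(i) - R_y(i); compute d_i^2.
  (5-5)^2=0, (9-11)^2=4, (8-8)^2=0, (1-1)^2=0, (10-10)^2=0, (2-2)^2=0, (3-3)^2=0, (4-4)^2=0, (11-9)^2=4, (7-7)^2=0, (6-6)^2=0
sum(d^2) = 8.
Step 3: rho = 1 - 6*8 / (11*(11^2 - 1)) = 1 - 48/1320 = 0.963636.
Step 4: Under H0, t = rho * sqrt((n-2)/(1-rho^2)) = 10.8186 ~ t(9).
Step 5: Two-sided p-value from the t-distribution with 9 df = 0.000002.
Step 6: alpha = 0.05. reject H0.

rho = 0.9636, p = 0.000002, reject H0 at alpha = 0.05.


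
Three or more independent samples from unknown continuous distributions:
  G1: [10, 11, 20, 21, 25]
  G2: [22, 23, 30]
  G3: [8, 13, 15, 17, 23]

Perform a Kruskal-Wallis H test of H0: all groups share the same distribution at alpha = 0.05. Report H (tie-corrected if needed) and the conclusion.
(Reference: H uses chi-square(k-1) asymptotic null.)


Step 1: Combine all N = 13 observations and assign midranks.
sorted (value, group, rank): (8,G3,1), (10,G1,2), (11,G1,3), (13,G3,4), (15,G3,5), (17,G3,6), (20,G1,7), (21,G1,8), (22,G2,9), (23,G2,10.5), (23,G3,10.5), (25,G1,12), (30,G2,13)
Step 2: Sum ranks within each group.
R_1 = 32 (n_1 = 5)
R_2 = 32.5 (n_2 = 3)
R_3 = 26.5 (n_3 = 5)
Step 3: H = 12/(N(N+1)) * sum(R_i^2/n_i) - 3(N+1)
     = 12/(13*14) * (32^2/5 + 32.5^2/3 + 26.5^2/5) - 3*14
     = 0.065934 * 697.333 - 42
     = 3.978022.
Step 4: Ties present; correction factor C = 1 - 6/(13^3 - 13) = 0.997253. Corrected H = 3.978022 / 0.997253 = 3.988981.
Step 5: Under H0, H ~ chi^2(2); p-value = 0.136083.
Step 6: alpha = 0.05. fail to reject H0.

H = 3.9890, df = 2, p = 0.136083, fail to reject H0.


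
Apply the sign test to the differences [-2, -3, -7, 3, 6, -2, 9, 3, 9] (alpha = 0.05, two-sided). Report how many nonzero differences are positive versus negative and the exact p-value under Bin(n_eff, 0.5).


Step 1: Discard zero differences. Original n = 9; n_eff = number of nonzero differences = 9.
Nonzero differences (with sign): -2, -3, -7, +3, +6, -2, +9, +3, +9
Step 2: Count signs: positive = 5, negative = 4.
Step 3: Under H0: P(positive) = 0.5, so the number of positives S ~ Bin(9, 0.5).
Step 4: Two-sided exact p-value = sum of Bin(9,0.5) probabilities at or below the observed probability = 1.000000.
Step 5: alpha = 0.05. fail to reject H0.

n_eff = 9, pos = 5, neg = 4, p = 1.000000, fail to reject H0.


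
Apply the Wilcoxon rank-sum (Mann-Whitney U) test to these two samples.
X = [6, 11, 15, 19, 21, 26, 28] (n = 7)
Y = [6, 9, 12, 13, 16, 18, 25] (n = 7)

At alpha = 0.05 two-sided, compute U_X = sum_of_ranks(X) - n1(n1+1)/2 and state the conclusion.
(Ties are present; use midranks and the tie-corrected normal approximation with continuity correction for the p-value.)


Step 1: Combine and sort all 14 observations; assign midranks.
sorted (value, group): (6,X), (6,Y), (9,Y), (11,X), (12,Y), (13,Y), (15,X), (16,Y), (18,Y), (19,X), (21,X), (25,Y), (26,X), (28,X)
ranks: 6->1.5, 6->1.5, 9->3, 11->4, 12->5, 13->6, 15->7, 16->8, 18->9, 19->10, 21->11, 25->12, 26->13, 28->14
Step 2: Rank sum for X: R1 = 1.5 + 4 + 7 + 10 + 11 + 13 + 14 = 60.5.
Step 3: U_X = R1 - n1(n1+1)/2 = 60.5 - 7*8/2 = 60.5 - 28 = 32.5.
       U_Y = n1*n2 - U_X = 49 - 32.5 = 16.5.
Step 4: Ties are present, so use the tie-corrected normal approximation (with continuity correction) for the p-value.
Step 5: p-value = 0.337373; compare to alpha = 0.05. fail to reject H0.

U_X = 32.5, p = 0.337373, fail to reject H0 at alpha = 0.05.


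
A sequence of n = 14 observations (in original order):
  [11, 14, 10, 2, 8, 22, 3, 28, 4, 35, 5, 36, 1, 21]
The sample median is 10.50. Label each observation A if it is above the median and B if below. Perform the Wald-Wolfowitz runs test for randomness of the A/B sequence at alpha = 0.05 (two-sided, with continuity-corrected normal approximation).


Step 1: Compute median = 10.50; label A = above, B = below.
Labels in order: AABBBABABABABA  (n_A = 7, n_B = 7)
Step 2: Count runs R = 11.
Step 3: Under H0 (random ordering), E[R] = 2*n_A*n_B/(n_A+n_B) + 1 = 2*7*7/14 + 1 = 8.0000.
        Var[R] = 2*n_A*n_B*(2*n_A*n_B - n_A - n_B) / ((n_A+n_B)^2 * (n_A+n_B-1)) = 8232/2548 = 3.2308.
        SD[R] = 1.7974.
Step 4: Continuity-corrected z = (R - 0.5 - E[R]) / SD[R] = (11 - 0.5 - 8.0000) / 1.7974 = 1.3909.
Step 5: Two-sided p-value via normal approximation = 2*(1 - Phi(|z|)) = 0.164264.
Step 6: alpha = 0.05. fail to reject H0.

R = 11, z = 1.3909, p = 0.164264, fail to reject H0.


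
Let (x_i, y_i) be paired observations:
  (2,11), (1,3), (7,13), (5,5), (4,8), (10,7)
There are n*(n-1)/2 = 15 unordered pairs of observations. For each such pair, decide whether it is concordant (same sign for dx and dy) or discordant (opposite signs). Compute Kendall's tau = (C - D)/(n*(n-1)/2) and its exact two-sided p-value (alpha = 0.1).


Step 1: Enumerate the 15 unordered pairs (i,j) with i<j and classify each by sign(x_j-x_i) * sign(y_j-y_i).
  (1,2):dx=-1,dy=-8->C; (1,3):dx=+5,dy=+2->C; (1,4):dx=+3,dy=-6->D; (1,5):dx=+2,dy=-3->D
  (1,6):dx=+8,dy=-4->D; (2,3):dx=+6,dy=+10->C; (2,4):dx=+4,dy=+2->C; (2,5):dx=+3,dy=+5->C
  (2,6):dx=+9,dy=+4->C; (3,4):dx=-2,dy=-8->C; (3,5):dx=-3,dy=-5->C; (3,6):dx=+3,dy=-6->D
  (4,5):dx=-1,dy=+3->D; (4,6):dx=+5,dy=+2->C; (5,6):dx=+6,dy=-1->D
Step 2: C = 9, D = 6, total pairs = 15.
Step 3: tau = (C - D)/(n(n-1)/2) = (9 - 6)/15 = 0.200000.
Step 4: Exact two-sided p-value (enumerate n! = 720 permutations of y under H0): p = 0.719444.
Step 5: alpha = 0.1. fail to reject H0.

tau_b = 0.2000 (C=9, D=6), p = 0.719444, fail to reject H0.


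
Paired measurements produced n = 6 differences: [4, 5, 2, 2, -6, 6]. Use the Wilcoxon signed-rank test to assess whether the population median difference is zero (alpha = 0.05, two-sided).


Step 1: Drop any zero differences (none here) and take |d_i|.
|d| = [4, 5, 2, 2, 6, 6]
Step 2: Midrank |d_i| (ties get averaged ranks).
ranks: |4|->3, |5|->4, |2|->1.5, |2|->1.5, |6|->5.5, |6|->5.5
Step 3: Attach original signs; sum ranks with positive sign and with negative sign.
W+ = 3 + 4 + 1.5 + 1.5 + 5.5 = 15.5
W- = 5.5 = 5.5
(Check: W+ + W- = 21 should equal n(n+1)/2 = 21.)
Step 4: Test statistic W = min(W+, W-) = 5.5.
Step 5: Ties in |d|, so use the tie-corrected normal approximation.
        E[W] = n(n+1)/4 = 6*7/4 = 10.5.
        Tie groups: |d|=2 (t=2), |d|=6 (t=2); sum(t^3 - t) = 12.
        Var[W] = n(n+1)(2n+1)/24 - sum(t^3-t)/48 = 546/24 - 12/48 = 22.5.
        z = (W - E[W]) / sqrt(Var[W]) = (5.5 - 10.5) / 4.7434 = -1.0541.
        Two-sided p = 2*Phi(z) = 0.291841.
Step 6: alpha = 0.05. fail to reject H0.

W+ = 15.5, W- = 5.5, W = min = 5.5, p = 0.291841, fail to reject H0.


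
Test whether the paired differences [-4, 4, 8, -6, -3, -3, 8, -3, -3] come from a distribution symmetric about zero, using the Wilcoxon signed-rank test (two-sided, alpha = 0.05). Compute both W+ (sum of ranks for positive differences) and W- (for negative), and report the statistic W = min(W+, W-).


Step 1: Drop any zero differences (none here) and take |d_i|.
|d| = [4, 4, 8, 6, 3, 3, 8, 3, 3]
Step 2: Midrank |d_i| (ties get averaged ranks).
ranks: |4|->5.5, |4|->5.5, |8|->8.5, |6|->7, |3|->2.5, |3|->2.5, |8|->8.5, |3|->2.5, |3|->2.5
Step 3: Attach original signs; sum ranks with positive sign and with negative sign.
W+ = 5.5 + 8.5 + 8.5 = 22.5
W- = 5.5 + 7 + 2.5 + 2.5 + 2.5 + 2.5 = 22.5
(Check: W+ + W- = 45 should equal n(n+1)/2 = 45.)
Step 4: Test statistic W = min(W+, W-) = 22.5.
Step 5: Ties in |d|, so use the tie-corrected normal approximation.
        E[W] = n(n+1)/4 = 9*10/4 = 22.5.
        Tie groups: |d|=3 (t=4), |d|=4 (t=2), |d|=8 (t=2); sum(t^3 - t) = 72.
        Var[W] = n(n+1)(2n+1)/24 - sum(t^3-t)/48 = 1710/24 - 72/48 = 69.75.
        z = (W - E[W]) / sqrt(Var[W]) = (22.5 - 22.5) / 8.3516 = 0.0000.
        Two-sided p = 2*Phi(z) = 1.000000.
Step 6: alpha = 0.05. fail to reject H0.

W+ = 22.5, W- = 22.5, W = min = 22.5, p = 1.000000, fail to reject H0.
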